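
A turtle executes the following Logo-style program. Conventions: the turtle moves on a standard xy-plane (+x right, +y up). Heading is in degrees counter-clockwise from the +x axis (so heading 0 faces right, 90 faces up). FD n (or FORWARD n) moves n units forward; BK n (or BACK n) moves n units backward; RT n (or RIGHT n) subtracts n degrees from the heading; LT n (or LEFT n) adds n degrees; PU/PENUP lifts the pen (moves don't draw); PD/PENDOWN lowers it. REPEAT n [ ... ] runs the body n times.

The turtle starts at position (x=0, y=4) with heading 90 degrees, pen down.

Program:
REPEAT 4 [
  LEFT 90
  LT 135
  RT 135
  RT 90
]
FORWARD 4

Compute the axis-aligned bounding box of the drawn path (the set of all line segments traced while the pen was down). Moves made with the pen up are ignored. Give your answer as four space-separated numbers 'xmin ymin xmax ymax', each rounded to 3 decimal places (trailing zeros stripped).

Answer: 0 4 0 8

Derivation:
Executing turtle program step by step:
Start: pos=(0,4), heading=90, pen down
REPEAT 4 [
  -- iteration 1/4 --
  LT 90: heading 90 -> 180
  LT 135: heading 180 -> 315
  RT 135: heading 315 -> 180
  RT 90: heading 180 -> 90
  -- iteration 2/4 --
  LT 90: heading 90 -> 180
  LT 135: heading 180 -> 315
  RT 135: heading 315 -> 180
  RT 90: heading 180 -> 90
  -- iteration 3/4 --
  LT 90: heading 90 -> 180
  LT 135: heading 180 -> 315
  RT 135: heading 315 -> 180
  RT 90: heading 180 -> 90
  -- iteration 4/4 --
  LT 90: heading 90 -> 180
  LT 135: heading 180 -> 315
  RT 135: heading 315 -> 180
  RT 90: heading 180 -> 90
]
FD 4: (0,4) -> (0,8) [heading=90, draw]
Final: pos=(0,8), heading=90, 1 segment(s) drawn

Segment endpoints: x in {0, 0}, y in {4, 8}
xmin=0, ymin=4, xmax=0, ymax=8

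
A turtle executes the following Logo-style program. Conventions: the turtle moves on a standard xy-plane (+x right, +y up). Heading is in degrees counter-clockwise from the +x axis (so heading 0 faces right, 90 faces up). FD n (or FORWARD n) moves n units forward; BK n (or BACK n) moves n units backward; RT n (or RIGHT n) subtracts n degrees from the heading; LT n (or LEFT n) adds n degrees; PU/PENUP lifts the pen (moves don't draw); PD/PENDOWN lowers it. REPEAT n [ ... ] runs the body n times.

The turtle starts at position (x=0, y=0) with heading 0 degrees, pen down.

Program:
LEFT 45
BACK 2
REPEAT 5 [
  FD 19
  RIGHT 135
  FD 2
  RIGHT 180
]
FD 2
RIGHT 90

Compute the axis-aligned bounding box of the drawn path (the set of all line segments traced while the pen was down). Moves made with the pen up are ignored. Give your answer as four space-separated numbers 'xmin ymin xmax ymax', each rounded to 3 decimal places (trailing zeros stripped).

Executing turtle program step by step:
Start: pos=(0,0), heading=0, pen down
LT 45: heading 0 -> 45
BK 2: (0,0) -> (-1.414,-1.414) [heading=45, draw]
REPEAT 5 [
  -- iteration 1/5 --
  FD 19: (-1.414,-1.414) -> (12.021,12.021) [heading=45, draw]
  RT 135: heading 45 -> 270
  FD 2: (12.021,12.021) -> (12.021,10.021) [heading=270, draw]
  RT 180: heading 270 -> 90
  -- iteration 2/5 --
  FD 19: (12.021,10.021) -> (12.021,29.021) [heading=90, draw]
  RT 135: heading 90 -> 315
  FD 2: (12.021,29.021) -> (13.435,27.607) [heading=315, draw]
  RT 180: heading 315 -> 135
  -- iteration 3/5 --
  FD 19: (13.435,27.607) -> (0,41.042) [heading=135, draw]
  RT 135: heading 135 -> 0
  FD 2: (0,41.042) -> (2,41.042) [heading=0, draw]
  RT 180: heading 0 -> 180
  -- iteration 4/5 --
  FD 19: (2,41.042) -> (-17,41.042) [heading=180, draw]
  RT 135: heading 180 -> 45
  FD 2: (-17,41.042) -> (-15.586,42.456) [heading=45, draw]
  RT 180: heading 45 -> 225
  -- iteration 5/5 --
  FD 19: (-15.586,42.456) -> (-29.021,29.021) [heading=225, draw]
  RT 135: heading 225 -> 90
  FD 2: (-29.021,29.021) -> (-29.021,31.021) [heading=90, draw]
  RT 180: heading 90 -> 270
]
FD 2: (-29.021,31.021) -> (-29.021,29.021) [heading=270, draw]
RT 90: heading 270 -> 180
Final: pos=(-29.021,29.021), heading=180, 12 segment(s) drawn

Segment endpoints: x in {-29.021, -17, -15.586, -1.414, 0, 0, 2, 12.021, 12.021, 13.435}, y in {-1.414, 0, 10.021, 12.021, 27.607, 29.021, 29.021, 31.021, 41.042, 41.042, 42.456}
xmin=-29.021, ymin=-1.414, xmax=13.435, ymax=42.456

Answer: -29.021 -1.414 13.435 42.456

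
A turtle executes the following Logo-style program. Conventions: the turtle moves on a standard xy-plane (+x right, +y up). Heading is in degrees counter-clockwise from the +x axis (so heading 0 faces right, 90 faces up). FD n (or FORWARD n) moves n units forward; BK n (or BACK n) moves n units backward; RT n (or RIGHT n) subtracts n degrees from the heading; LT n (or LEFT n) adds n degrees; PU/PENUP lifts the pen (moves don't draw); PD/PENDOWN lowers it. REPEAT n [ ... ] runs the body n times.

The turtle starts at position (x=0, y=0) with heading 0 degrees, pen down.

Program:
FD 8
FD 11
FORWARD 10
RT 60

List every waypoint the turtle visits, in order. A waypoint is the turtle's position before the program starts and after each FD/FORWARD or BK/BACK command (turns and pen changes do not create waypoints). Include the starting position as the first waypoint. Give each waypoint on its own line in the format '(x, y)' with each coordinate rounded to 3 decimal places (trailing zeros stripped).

Answer: (0, 0)
(8, 0)
(19, 0)
(29, 0)

Derivation:
Executing turtle program step by step:
Start: pos=(0,0), heading=0, pen down
FD 8: (0,0) -> (8,0) [heading=0, draw]
FD 11: (8,0) -> (19,0) [heading=0, draw]
FD 10: (19,0) -> (29,0) [heading=0, draw]
RT 60: heading 0 -> 300
Final: pos=(29,0), heading=300, 3 segment(s) drawn
Waypoints (4 total):
(0, 0)
(8, 0)
(19, 0)
(29, 0)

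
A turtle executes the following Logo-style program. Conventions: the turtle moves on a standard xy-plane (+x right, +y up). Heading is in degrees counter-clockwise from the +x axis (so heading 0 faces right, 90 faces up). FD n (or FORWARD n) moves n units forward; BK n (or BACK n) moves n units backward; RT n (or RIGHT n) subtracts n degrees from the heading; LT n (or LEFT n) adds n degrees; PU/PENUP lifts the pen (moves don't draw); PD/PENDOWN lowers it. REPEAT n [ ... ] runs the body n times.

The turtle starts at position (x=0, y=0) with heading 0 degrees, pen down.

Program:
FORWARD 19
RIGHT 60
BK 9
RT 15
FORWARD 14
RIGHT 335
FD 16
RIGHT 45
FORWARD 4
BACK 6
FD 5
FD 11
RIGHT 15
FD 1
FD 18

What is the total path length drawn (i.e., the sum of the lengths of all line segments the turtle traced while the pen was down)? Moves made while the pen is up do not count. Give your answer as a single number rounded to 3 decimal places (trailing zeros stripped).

Executing turtle program step by step:
Start: pos=(0,0), heading=0, pen down
FD 19: (0,0) -> (19,0) [heading=0, draw]
RT 60: heading 0 -> 300
BK 9: (19,0) -> (14.5,7.794) [heading=300, draw]
RT 15: heading 300 -> 285
FD 14: (14.5,7.794) -> (18.123,-5.729) [heading=285, draw]
RT 335: heading 285 -> 310
FD 16: (18.123,-5.729) -> (28.408,-17.985) [heading=310, draw]
RT 45: heading 310 -> 265
FD 4: (28.408,-17.985) -> (28.059,-21.97) [heading=265, draw]
BK 6: (28.059,-21.97) -> (28.582,-15.993) [heading=265, draw]
FD 5: (28.582,-15.993) -> (28.147,-20.974) [heading=265, draw]
FD 11: (28.147,-20.974) -> (27.188,-31.932) [heading=265, draw]
RT 15: heading 265 -> 250
FD 1: (27.188,-31.932) -> (26.846,-32.872) [heading=250, draw]
FD 18: (26.846,-32.872) -> (20.69,-49.786) [heading=250, draw]
Final: pos=(20.69,-49.786), heading=250, 10 segment(s) drawn

Segment lengths:
  seg 1: (0,0) -> (19,0), length = 19
  seg 2: (19,0) -> (14.5,7.794), length = 9
  seg 3: (14.5,7.794) -> (18.123,-5.729), length = 14
  seg 4: (18.123,-5.729) -> (28.408,-17.985), length = 16
  seg 5: (28.408,-17.985) -> (28.059,-21.97), length = 4
  seg 6: (28.059,-21.97) -> (28.582,-15.993), length = 6
  seg 7: (28.582,-15.993) -> (28.147,-20.974), length = 5
  seg 8: (28.147,-20.974) -> (27.188,-31.932), length = 11
  seg 9: (27.188,-31.932) -> (26.846,-32.872), length = 1
  seg 10: (26.846,-32.872) -> (20.69,-49.786), length = 18
Total = 103

Answer: 103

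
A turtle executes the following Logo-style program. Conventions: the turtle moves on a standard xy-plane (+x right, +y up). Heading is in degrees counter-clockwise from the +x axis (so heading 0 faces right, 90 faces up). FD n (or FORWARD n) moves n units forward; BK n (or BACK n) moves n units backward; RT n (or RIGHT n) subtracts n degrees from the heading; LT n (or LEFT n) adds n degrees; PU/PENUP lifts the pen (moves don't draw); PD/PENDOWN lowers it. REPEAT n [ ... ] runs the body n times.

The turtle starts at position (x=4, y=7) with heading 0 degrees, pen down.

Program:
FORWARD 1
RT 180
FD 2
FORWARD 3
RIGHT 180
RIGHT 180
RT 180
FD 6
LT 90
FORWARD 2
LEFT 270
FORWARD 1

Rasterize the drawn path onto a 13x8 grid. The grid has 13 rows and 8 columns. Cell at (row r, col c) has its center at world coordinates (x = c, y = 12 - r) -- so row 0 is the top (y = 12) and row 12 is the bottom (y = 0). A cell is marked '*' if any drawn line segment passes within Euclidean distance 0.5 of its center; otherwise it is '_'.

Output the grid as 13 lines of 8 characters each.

Answer: ________
________
________
______**
______*_
*******_
________
________
________
________
________
________
________

Derivation:
Segment 0: (4,7) -> (5,7)
Segment 1: (5,7) -> (3,7)
Segment 2: (3,7) -> (0,7)
Segment 3: (0,7) -> (6,7)
Segment 4: (6,7) -> (6,9)
Segment 5: (6,9) -> (7,9)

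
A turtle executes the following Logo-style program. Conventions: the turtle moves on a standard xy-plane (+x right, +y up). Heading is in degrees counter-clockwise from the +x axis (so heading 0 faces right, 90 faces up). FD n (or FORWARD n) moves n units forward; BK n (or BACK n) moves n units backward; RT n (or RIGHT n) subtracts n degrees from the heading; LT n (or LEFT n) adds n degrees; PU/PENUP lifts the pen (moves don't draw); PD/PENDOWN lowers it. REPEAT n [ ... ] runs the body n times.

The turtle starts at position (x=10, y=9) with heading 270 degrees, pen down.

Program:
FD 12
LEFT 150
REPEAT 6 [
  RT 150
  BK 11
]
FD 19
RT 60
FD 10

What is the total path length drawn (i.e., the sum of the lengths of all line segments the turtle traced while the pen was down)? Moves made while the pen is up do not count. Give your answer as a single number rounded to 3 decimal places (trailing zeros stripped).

Executing turtle program step by step:
Start: pos=(10,9), heading=270, pen down
FD 12: (10,9) -> (10,-3) [heading=270, draw]
LT 150: heading 270 -> 60
REPEAT 6 [
  -- iteration 1/6 --
  RT 150: heading 60 -> 270
  BK 11: (10,-3) -> (10,8) [heading=270, draw]
  -- iteration 2/6 --
  RT 150: heading 270 -> 120
  BK 11: (10,8) -> (15.5,-1.526) [heading=120, draw]
  -- iteration 3/6 --
  RT 150: heading 120 -> 330
  BK 11: (15.5,-1.526) -> (5.974,3.974) [heading=330, draw]
  -- iteration 4/6 --
  RT 150: heading 330 -> 180
  BK 11: (5.974,3.974) -> (16.974,3.974) [heading=180, draw]
  -- iteration 5/6 --
  RT 150: heading 180 -> 30
  BK 11: (16.974,3.974) -> (7.447,-1.526) [heading=30, draw]
  -- iteration 6/6 --
  RT 150: heading 30 -> 240
  BK 11: (7.447,-1.526) -> (12.947,8) [heading=240, draw]
]
FD 19: (12.947,8) -> (3.447,-8.454) [heading=240, draw]
RT 60: heading 240 -> 180
FD 10: (3.447,-8.454) -> (-6.553,-8.454) [heading=180, draw]
Final: pos=(-6.553,-8.454), heading=180, 9 segment(s) drawn

Segment lengths:
  seg 1: (10,9) -> (10,-3), length = 12
  seg 2: (10,-3) -> (10,8), length = 11
  seg 3: (10,8) -> (15.5,-1.526), length = 11
  seg 4: (15.5,-1.526) -> (5.974,3.974), length = 11
  seg 5: (5.974,3.974) -> (16.974,3.974), length = 11
  seg 6: (16.974,3.974) -> (7.447,-1.526), length = 11
  seg 7: (7.447,-1.526) -> (12.947,8), length = 11
  seg 8: (12.947,8) -> (3.447,-8.454), length = 19
  seg 9: (3.447,-8.454) -> (-6.553,-8.454), length = 10
Total = 107

Answer: 107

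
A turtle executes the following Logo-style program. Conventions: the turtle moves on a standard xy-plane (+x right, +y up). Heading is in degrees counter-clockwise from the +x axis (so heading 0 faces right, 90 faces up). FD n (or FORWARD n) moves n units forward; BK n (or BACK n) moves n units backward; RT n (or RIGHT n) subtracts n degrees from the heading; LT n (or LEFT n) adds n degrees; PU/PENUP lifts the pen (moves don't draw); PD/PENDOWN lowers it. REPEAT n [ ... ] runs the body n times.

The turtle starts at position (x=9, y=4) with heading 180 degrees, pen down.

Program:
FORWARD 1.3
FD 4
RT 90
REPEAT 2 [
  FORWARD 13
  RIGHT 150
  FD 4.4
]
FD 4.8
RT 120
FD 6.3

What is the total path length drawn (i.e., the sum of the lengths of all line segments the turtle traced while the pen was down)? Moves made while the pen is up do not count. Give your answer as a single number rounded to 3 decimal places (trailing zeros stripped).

Executing turtle program step by step:
Start: pos=(9,4), heading=180, pen down
FD 1.3: (9,4) -> (7.7,4) [heading=180, draw]
FD 4: (7.7,4) -> (3.7,4) [heading=180, draw]
RT 90: heading 180 -> 90
REPEAT 2 [
  -- iteration 1/2 --
  FD 13: (3.7,4) -> (3.7,17) [heading=90, draw]
  RT 150: heading 90 -> 300
  FD 4.4: (3.7,17) -> (5.9,13.189) [heading=300, draw]
  -- iteration 2/2 --
  FD 13: (5.9,13.189) -> (12.4,1.931) [heading=300, draw]
  RT 150: heading 300 -> 150
  FD 4.4: (12.4,1.931) -> (8.589,4.131) [heading=150, draw]
]
FD 4.8: (8.589,4.131) -> (4.433,6.531) [heading=150, draw]
RT 120: heading 150 -> 30
FD 6.3: (4.433,6.531) -> (9.889,9.681) [heading=30, draw]
Final: pos=(9.889,9.681), heading=30, 8 segment(s) drawn

Segment lengths:
  seg 1: (9,4) -> (7.7,4), length = 1.3
  seg 2: (7.7,4) -> (3.7,4), length = 4
  seg 3: (3.7,4) -> (3.7,17), length = 13
  seg 4: (3.7,17) -> (5.9,13.189), length = 4.4
  seg 5: (5.9,13.189) -> (12.4,1.931), length = 13
  seg 6: (12.4,1.931) -> (8.589,4.131), length = 4.4
  seg 7: (8.589,4.131) -> (4.433,6.531), length = 4.8
  seg 8: (4.433,6.531) -> (9.889,9.681), length = 6.3
Total = 51.2

Answer: 51.2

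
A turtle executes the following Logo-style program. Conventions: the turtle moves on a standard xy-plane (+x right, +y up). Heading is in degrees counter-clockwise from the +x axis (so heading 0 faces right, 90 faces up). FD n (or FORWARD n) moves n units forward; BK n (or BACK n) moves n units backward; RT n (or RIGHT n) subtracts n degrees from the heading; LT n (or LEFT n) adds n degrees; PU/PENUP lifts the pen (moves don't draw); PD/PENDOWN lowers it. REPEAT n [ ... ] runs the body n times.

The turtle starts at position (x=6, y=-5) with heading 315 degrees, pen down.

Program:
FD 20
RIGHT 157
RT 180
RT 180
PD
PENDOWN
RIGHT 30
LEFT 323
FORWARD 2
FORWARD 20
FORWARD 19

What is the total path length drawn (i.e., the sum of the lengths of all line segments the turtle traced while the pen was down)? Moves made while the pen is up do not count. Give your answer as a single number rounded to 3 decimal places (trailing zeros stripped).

Answer: 61

Derivation:
Executing turtle program step by step:
Start: pos=(6,-5), heading=315, pen down
FD 20: (6,-5) -> (20.142,-19.142) [heading=315, draw]
RT 157: heading 315 -> 158
RT 180: heading 158 -> 338
RT 180: heading 338 -> 158
PD: pen down
PD: pen down
RT 30: heading 158 -> 128
LT 323: heading 128 -> 91
FD 2: (20.142,-19.142) -> (20.107,-17.142) [heading=91, draw]
FD 20: (20.107,-17.142) -> (19.758,2.855) [heading=91, draw]
FD 19: (19.758,2.855) -> (19.427,21.852) [heading=91, draw]
Final: pos=(19.427,21.852), heading=91, 4 segment(s) drawn

Segment lengths:
  seg 1: (6,-5) -> (20.142,-19.142), length = 20
  seg 2: (20.142,-19.142) -> (20.107,-17.142), length = 2
  seg 3: (20.107,-17.142) -> (19.758,2.855), length = 20
  seg 4: (19.758,2.855) -> (19.427,21.852), length = 19
Total = 61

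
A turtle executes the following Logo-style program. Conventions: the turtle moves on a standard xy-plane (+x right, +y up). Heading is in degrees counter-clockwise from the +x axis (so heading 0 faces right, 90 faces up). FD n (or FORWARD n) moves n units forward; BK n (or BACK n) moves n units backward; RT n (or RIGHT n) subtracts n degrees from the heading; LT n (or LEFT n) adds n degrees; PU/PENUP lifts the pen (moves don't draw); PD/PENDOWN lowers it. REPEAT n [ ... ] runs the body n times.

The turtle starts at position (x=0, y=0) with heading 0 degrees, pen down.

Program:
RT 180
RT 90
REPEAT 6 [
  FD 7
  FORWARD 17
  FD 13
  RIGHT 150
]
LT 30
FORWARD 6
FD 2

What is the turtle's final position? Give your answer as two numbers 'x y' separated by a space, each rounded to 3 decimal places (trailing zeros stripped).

Answer: 13.914 30.072

Derivation:
Executing turtle program step by step:
Start: pos=(0,0), heading=0, pen down
RT 180: heading 0 -> 180
RT 90: heading 180 -> 90
REPEAT 6 [
  -- iteration 1/6 --
  FD 7: (0,0) -> (0,7) [heading=90, draw]
  FD 17: (0,7) -> (0,24) [heading=90, draw]
  FD 13: (0,24) -> (0,37) [heading=90, draw]
  RT 150: heading 90 -> 300
  -- iteration 2/6 --
  FD 7: (0,37) -> (3.5,30.938) [heading=300, draw]
  FD 17: (3.5,30.938) -> (12,16.215) [heading=300, draw]
  FD 13: (12,16.215) -> (18.5,4.957) [heading=300, draw]
  RT 150: heading 300 -> 150
  -- iteration 3/6 --
  FD 7: (18.5,4.957) -> (12.438,8.457) [heading=150, draw]
  FD 17: (12.438,8.457) -> (-2.285,16.957) [heading=150, draw]
  FD 13: (-2.285,16.957) -> (-13.543,23.457) [heading=150, draw]
  RT 150: heading 150 -> 0
  -- iteration 4/6 --
  FD 7: (-13.543,23.457) -> (-6.543,23.457) [heading=0, draw]
  FD 17: (-6.543,23.457) -> (10.457,23.457) [heading=0, draw]
  FD 13: (10.457,23.457) -> (23.457,23.457) [heading=0, draw]
  RT 150: heading 0 -> 210
  -- iteration 5/6 --
  FD 7: (23.457,23.457) -> (17.395,19.957) [heading=210, draw]
  FD 17: (17.395,19.957) -> (2.672,11.457) [heading=210, draw]
  FD 13: (2.672,11.457) -> (-8.586,4.957) [heading=210, draw]
  RT 150: heading 210 -> 60
  -- iteration 6/6 --
  FD 7: (-8.586,4.957) -> (-5.086,11.019) [heading=60, draw]
  FD 17: (-5.086,11.019) -> (3.414,25.742) [heading=60, draw]
  FD 13: (3.414,25.742) -> (9.914,37) [heading=60, draw]
  RT 150: heading 60 -> 270
]
LT 30: heading 270 -> 300
FD 6: (9.914,37) -> (12.914,31.804) [heading=300, draw]
FD 2: (12.914,31.804) -> (13.914,30.072) [heading=300, draw]
Final: pos=(13.914,30.072), heading=300, 20 segment(s) drawn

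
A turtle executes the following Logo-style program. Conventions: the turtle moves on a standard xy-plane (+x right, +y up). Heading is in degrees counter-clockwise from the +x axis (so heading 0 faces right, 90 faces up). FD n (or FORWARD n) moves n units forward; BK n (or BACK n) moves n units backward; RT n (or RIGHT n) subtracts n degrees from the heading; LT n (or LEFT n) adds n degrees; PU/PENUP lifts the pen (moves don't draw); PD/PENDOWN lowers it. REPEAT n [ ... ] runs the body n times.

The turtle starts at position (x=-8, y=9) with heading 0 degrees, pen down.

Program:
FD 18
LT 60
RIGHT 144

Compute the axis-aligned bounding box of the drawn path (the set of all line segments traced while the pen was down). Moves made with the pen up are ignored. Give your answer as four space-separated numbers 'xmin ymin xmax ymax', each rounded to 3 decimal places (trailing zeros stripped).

Answer: -8 9 10 9

Derivation:
Executing turtle program step by step:
Start: pos=(-8,9), heading=0, pen down
FD 18: (-8,9) -> (10,9) [heading=0, draw]
LT 60: heading 0 -> 60
RT 144: heading 60 -> 276
Final: pos=(10,9), heading=276, 1 segment(s) drawn

Segment endpoints: x in {-8, 10}, y in {9}
xmin=-8, ymin=9, xmax=10, ymax=9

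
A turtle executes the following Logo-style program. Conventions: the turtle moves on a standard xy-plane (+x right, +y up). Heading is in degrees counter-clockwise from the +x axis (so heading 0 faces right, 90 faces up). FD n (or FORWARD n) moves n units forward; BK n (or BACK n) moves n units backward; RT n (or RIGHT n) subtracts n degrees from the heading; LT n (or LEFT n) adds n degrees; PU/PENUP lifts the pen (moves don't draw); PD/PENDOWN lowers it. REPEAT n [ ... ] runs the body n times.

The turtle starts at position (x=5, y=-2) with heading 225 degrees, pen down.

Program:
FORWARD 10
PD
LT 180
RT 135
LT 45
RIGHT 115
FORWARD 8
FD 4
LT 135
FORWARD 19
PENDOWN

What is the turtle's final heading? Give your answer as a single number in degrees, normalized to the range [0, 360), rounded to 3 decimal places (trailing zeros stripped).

Executing turtle program step by step:
Start: pos=(5,-2), heading=225, pen down
FD 10: (5,-2) -> (-2.071,-9.071) [heading=225, draw]
PD: pen down
LT 180: heading 225 -> 45
RT 135: heading 45 -> 270
LT 45: heading 270 -> 315
RT 115: heading 315 -> 200
FD 8: (-2.071,-9.071) -> (-9.589,-11.807) [heading=200, draw]
FD 4: (-9.589,-11.807) -> (-13.347,-13.175) [heading=200, draw]
LT 135: heading 200 -> 335
FD 19: (-13.347,-13.175) -> (3.872,-21.205) [heading=335, draw]
PD: pen down
Final: pos=(3.872,-21.205), heading=335, 4 segment(s) drawn

Answer: 335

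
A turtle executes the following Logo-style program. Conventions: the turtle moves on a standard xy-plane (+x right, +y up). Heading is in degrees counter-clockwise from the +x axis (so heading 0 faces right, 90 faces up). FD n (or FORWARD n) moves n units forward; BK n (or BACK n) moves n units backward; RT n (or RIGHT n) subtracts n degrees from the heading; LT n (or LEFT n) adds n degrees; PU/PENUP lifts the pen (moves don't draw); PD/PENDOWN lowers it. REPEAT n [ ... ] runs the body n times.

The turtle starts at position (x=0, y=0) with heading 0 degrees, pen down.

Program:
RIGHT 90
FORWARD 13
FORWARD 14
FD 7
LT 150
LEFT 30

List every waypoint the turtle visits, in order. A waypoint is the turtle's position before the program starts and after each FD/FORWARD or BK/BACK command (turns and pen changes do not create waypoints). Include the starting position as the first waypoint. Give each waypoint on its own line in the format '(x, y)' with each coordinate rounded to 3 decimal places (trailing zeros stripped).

Answer: (0, 0)
(0, -13)
(0, -27)
(0, -34)

Derivation:
Executing turtle program step by step:
Start: pos=(0,0), heading=0, pen down
RT 90: heading 0 -> 270
FD 13: (0,0) -> (0,-13) [heading=270, draw]
FD 14: (0,-13) -> (0,-27) [heading=270, draw]
FD 7: (0,-27) -> (0,-34) [heading=270, draw]
LT 150: heading 270 -> 60
LT 30: heading 60 -> 90
Final: pos=(0,-34), heading=90, 3 segment(s) drawn
Waypoints (4 total):
(0, 0)
(0, -13)
(0, -27)
(0, -34)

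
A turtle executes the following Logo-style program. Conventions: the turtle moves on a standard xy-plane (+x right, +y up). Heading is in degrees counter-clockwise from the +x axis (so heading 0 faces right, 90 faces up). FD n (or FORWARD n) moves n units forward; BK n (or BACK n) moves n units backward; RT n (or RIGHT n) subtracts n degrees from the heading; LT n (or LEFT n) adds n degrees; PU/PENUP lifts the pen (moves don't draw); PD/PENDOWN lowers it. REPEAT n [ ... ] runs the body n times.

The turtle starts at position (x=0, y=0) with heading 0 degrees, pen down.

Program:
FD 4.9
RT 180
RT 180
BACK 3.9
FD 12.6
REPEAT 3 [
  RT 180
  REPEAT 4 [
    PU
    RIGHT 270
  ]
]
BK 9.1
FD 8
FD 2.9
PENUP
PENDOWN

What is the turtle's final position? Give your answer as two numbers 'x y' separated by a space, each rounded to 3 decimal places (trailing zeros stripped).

Executing turtle program step by step:
Start: pos=(0,0), heading=0, pen down
FD 4.9: (0,0) -> (4.9,0) [heading=0, draw]
RT 180: heading 0 -> 180
RT 180: heading 180 -> 0
BK 3.9: (4.9,0) -> (1,0) [heading=0, draw]
FD 12.6: (1,0) -> (13.6,0) [heading=0, draw]
REPEAT 3 [
  -- iteration 1/3 --
  RT 180: heading 0 -> 180
  REPEAT 4 [
    -- iteration 1/4 --
    PU: pen up
    RT 270: heading 180 -> 270
    -- iteration 2/4 --
    PU: pen up
    RT 270: heading 270 -> 0
    -- iteration 3/4 --
    PU: pen up
    RT 270: heading 0 -> 90
    -- iteration 4/4 --
    PU: pen up
    RT 270: heading 90 -> 180
  ]
  -- iteration 2/3 --
  RT 180: heading 180 -> 0
  REPEAT 4 [
    -- iteration 1/4 --
    PU: pen up
    RT 270: heading 0 -> 90
    -- iteration 2/4 --
    PU: pen up
    RT 270: heading 90 -> 180
    -- iteration 3/4 --
    PU: pen up
    RT 270: heading 180 -> 270
    -- iteration 4/4 --
    PU: pen up
    RT 270: heading 270 -> 0
  ]
  -- iteration 3/3 --
  RT 180: heading 0 -> 180
  REPEAT 4 [
    -- iteration 1/4 --
    PU: pen up
    RT 270: heading 180 -> 270
    -- iteration 2/4 --
    PU: pen up
    RT 270: heading 270 -> 0
    -- iteration 3/4 --
    PU: pen up
    RT 270: heading 0 -> 90
    -- iteration 4/4 --
    PU: pen up
    RT 270: heading 90 -> 180
  ]
]
BK 9.1: (13.6,0) -> (22.7,0) [heading=180, move]
FD 8: (22.7,0) -> (14.7,0) [heading=180, move]
FD 2.9: (14.7,0) -> (11.8,0) [heading=180, move]
PU: pen up
PD: pen down
Final: pos=(11.8,0), heading=180, 3 segment(s) drawn

Answer: 11.8 0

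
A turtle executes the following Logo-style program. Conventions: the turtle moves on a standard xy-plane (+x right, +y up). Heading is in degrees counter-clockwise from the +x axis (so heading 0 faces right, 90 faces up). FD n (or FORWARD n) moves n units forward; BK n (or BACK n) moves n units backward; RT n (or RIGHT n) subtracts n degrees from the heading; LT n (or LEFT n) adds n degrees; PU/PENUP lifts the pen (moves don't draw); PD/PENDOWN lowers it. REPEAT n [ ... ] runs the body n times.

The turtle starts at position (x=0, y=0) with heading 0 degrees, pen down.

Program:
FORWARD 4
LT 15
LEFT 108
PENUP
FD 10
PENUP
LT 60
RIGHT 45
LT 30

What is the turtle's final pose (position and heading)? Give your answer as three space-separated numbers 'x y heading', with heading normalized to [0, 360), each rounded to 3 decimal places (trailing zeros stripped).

Answer: -1.446 8.387 168

Derivation:
Executing turtle program step by step:
Start: pos=(0,0), heading=0, pen down
FD 4: (0,0) -> (4,0) [heading=0, draw]
LT 15: heading 0 -> 15
LT 108: heading 15 -> 123
PU: pen up
FD 10: (4,0) -> (-1.446,8.387) [heading=123, move]
PU: pen up
LT 60: heading 123 -> 183
RT 45: heading 183 -> 138
LT 30: heading 138 -> 168
Final: pos=(-1.446,8.387), heading=168, 1 segment(s) drawn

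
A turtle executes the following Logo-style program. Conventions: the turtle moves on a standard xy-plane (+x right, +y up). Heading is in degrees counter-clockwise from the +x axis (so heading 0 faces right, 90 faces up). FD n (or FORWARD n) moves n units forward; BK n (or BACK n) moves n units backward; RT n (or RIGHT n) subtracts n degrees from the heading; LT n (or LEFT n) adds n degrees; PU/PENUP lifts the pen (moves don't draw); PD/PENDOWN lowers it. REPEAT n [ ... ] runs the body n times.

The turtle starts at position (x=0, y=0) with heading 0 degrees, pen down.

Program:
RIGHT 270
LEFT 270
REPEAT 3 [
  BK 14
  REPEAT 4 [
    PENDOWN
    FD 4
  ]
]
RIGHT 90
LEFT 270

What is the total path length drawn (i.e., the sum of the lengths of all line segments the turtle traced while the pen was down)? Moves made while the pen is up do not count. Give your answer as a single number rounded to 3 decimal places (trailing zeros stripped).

Answer: 90

Derivation:
Executing turtle program step by step:
Start: pos=(0,0), heading=0, pen down
RT 270: heading 0 -> 90
LT 270: heading 90 -> 0
REPEAT 3 [
  -- iteration 1/3 --
  BK 14: (0,0) -> (-14,0) [heading=0, draw]
  REPEAT 4 [
    -- iteration 1/4 --
    PD: pen down
    FD 4: (-14,0) -> (-10,0) [heading=0, draw]
    -- iteration 2/4 --
    PD: pen down
    FD 4: (-10,0) -> (-6,0) [heading=0, draw]
    -- iteration 3/4 --
    PD: pen down
    FD 4: (-6,0) -> (-2,0) [heading=0, draw]
    -- iteration 4/4 --
    PD: pen down
    FD 4: (-2,0) -> (2,0) [heading=0, draw]
  ]
  -- iteration 2/3 --
  BK 14: (2,0) -> (-12,0) [heading=0, draw]
  REPEAT 4 [
    -- iteration 1/4 --
    PD: pen down
    FD 4: (-12,0) -> (-8,0) [heading=0, draw]
    -- iteration 2/4 --
    PD: pen down
    FD 4: (-8,0) -> (-4,0) [heading=0, draw]
    -- iteration 3/4 --
    PD: pen down
    FD 4: (-4,0) -> (0,0) [heading=0, draw]
    -- iteration 4/4 --
    PD: pen down
    FD 4: (0,0) -> (4,0) [heading=0, draw]
  ]
  -- iteration 3/3 --
  BK 14: (4,0) -> (-10,0) [heading=0, draw]
  REPEAT 4 [
    -- iteration 1/4 --
    PD: pen down
    FD 4: (-10,0) -> (-6,0) [heading=0, draw]
    -- iteration 2/4 --
    PD: pen down
    FD 4: (-6,0) -> (-2,0) [heading=0, draw]
    -- iteration 3/4 --
    PD: pen down
    FD 4: (-2,0) -> (2,0) [heading=0, draw]
    -- iteration 4/4 --
    PD: pen down
    FD 4: (2,0) -> (6,0) [heading=0, draw]
  ]
]
RT 90: heading 0 -> 270
LT 270: heading 270 -> 180
Final: pos=(6,0), heading=180, 15 segment(s) drawn

Segment lengths:
  seg 1: (0,0) -> (-14,0), length = 14
  seg 2: (-14,0) -> (-10,0), length = 4
  seg 3: (-10,0) -> (-6,0), length = 4
  seg 4: (-6,0) -> (-2,0), length = 4
  seg 5: (-2,0) -> (2,0), length = 4
  seg 6: (2,0) -> (-12,0), length = 14
  seg 7: (-12,0) -> (-8,0), length = 4
  seg 8: (-8,0) -> (-4,0), length = 4
  seg 9: (-4,0) -> (0,0), length = 4
  seg 10: (0,0) -> (4,0), length = 4
  seg 11: (4,0) -> (-10,0), length = 14
  seg 12: (-10,0) -> (-6,0), length = 4
  seg 13: (-6,0) -> (-2,0), length = 4
  seg 14: (-2,0) -> (2,0), length = 4
  seg 15: (2,0) -> (6,0), length = 4
Total = 90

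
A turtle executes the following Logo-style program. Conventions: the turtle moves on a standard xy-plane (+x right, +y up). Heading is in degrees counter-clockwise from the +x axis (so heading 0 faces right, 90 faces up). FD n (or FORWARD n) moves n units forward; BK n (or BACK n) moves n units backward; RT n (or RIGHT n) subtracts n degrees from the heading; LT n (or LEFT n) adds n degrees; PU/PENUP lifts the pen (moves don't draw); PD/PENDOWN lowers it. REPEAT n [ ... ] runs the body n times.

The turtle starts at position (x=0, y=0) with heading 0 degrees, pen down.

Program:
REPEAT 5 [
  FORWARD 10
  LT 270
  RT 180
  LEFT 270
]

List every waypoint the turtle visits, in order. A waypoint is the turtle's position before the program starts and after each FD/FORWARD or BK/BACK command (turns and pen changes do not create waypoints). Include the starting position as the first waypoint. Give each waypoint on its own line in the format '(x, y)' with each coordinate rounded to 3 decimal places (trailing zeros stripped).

Executing turtle program step by step:
Start: pos=(0,0), heading=0, pen down
REPEAT 5 [
  -- iteration 1/5 --
  FD 10: (0,0) -> (10,0) [heading=0, draw]
  LT 270: heading 0 -> 270
  RT 180: heading 270 -> 90
  LT 270: heading 90 -> 0
  -- iteration 2/5 --
  FD 10: (10,0) -> (20,0) [heading=0, draw]
  LT 270: heading 0 -> 270
  RT 180: heading 270 -> 90
  LT 270: heading 90 -> 0
  -- iteration 3/5 --
  FD 10: (20,0) -> (30,0) [heading=0, draw]
  LT 270: heading 0 -> 270
  RT 180: heading 270 -> 90
  LT 270: heading 90 -> 0
  -- iteration 4/5 --
  FD 10: (30,0) -> (40,0) [heading=0, draw]
  LT 270: heading 0 -> 270
  RT 180: heading 270 -> 90
  LT 270: heading 90 -> 0
  -- iteration 5/5 --
  FD 10: (40,0) -> (50,0) [heading=0, draw]
  LT 270: heading 0 -> 270
  RT 180: heading 270 -> 90
  LT 270: heading 90 -> 0
]
Final: pos=(50,0), heading=0, 5 segment(s) drawn
Waypoints (6 total):
(0, 0)
(10, 0)
(20, 0)
(30, 0)
(40, 0)
(50, 0)

Answer: (0, 0)
(10, 0)
(20, 0)
(30, 0)
(40, 0)
(50, 0)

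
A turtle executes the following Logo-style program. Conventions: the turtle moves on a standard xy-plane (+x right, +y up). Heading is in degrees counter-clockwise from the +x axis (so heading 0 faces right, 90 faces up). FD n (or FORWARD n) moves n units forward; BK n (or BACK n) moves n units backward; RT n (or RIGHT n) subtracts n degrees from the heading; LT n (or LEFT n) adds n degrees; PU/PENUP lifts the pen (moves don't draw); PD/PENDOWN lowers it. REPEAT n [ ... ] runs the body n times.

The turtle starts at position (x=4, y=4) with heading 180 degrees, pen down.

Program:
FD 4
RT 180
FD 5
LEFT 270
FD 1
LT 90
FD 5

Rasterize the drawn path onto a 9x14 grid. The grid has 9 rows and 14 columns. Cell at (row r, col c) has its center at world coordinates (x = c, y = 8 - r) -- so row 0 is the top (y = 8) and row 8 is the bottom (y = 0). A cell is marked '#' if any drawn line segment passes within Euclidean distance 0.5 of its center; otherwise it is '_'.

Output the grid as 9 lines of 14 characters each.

Segment 0: (4,4) -> (0,4)
Segment 1: (0,4) -> (5,4)
Segment 2: (5,4) -> (5,3)
Segment 3: (5,3) -> (10,3)

Answer: ______________
______________
______________
______________
######________
_____######___
______________
______________
______________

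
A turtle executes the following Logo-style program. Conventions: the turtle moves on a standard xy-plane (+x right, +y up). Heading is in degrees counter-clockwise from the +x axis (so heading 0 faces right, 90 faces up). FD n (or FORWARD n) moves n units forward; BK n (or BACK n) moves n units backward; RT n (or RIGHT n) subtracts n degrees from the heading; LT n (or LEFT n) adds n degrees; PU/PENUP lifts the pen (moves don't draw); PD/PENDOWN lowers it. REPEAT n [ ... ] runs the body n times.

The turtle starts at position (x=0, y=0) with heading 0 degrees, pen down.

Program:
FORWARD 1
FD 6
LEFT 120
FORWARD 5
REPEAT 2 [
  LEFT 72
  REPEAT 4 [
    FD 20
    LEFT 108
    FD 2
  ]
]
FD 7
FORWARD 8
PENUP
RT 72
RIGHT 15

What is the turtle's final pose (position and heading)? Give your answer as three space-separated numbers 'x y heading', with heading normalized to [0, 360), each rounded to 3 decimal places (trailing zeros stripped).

Executing turtle program step by step:
Start: pos=(0,0), heading=0, pen down
FD 1: (0,0) -> (1,0) [heading=0, draw]
FD 6: (1,0) -> (7,0) [heading=0, draw]
LT 120: heading 0 -> 120
FD 5: (7,0) -> (4.5,4.33) [heading=120, draw]
REPEAT 2 [
  -- iteration 1/2 --
  LT 72: heading 120 -> 192
  REPEAT 4 [
    -- iteration 1/4 --
    FD 20: (4.5,4.33) -> (-15.063,0.172) [heading=192, draw]
    LT 108: heading 192 -> 300
    FD 2: (-15.063,0.172) -> (-14.063,-1.56) [heading=300, draw]
    -- iteration 2/4 --
    FD 20: (-14.063,-1.56) -> (-4.063,-18.881) [heading=300, draw]
    LT 108: heading 300 -> 48
    FD 2: (-4.063,-18.881) -> (-2.725,-17.394) [heading=48, draw]
    -- iteration 3/4 --
    FD 20: (-2.725,-17.394) -> (10.658,-2.531) [heading=48, draw]
    LT 108: heading 48 -> 156
    FD 2: (10.658,-2.531) -> (8.831,-1.718) [heading=156, draw]
    -- iteration 4/4 --
    FD 20: (8.831,-1.718) -> (-9.44,6.417) [heading=156, draw]
    LT 108: heading 156 -> 264
    FD 2: (-9.44,6.417) -> (-9.649,4.428) [heading=264, draw]
  ]
  -- iteration 2/2 --
  LT 72: heading 264 -> 336
  REPEAT 4 [
    -- iteration 1/4 --
    FD 20: (-9.649,4.428) -> (8.622,-3.707) [heading=336, draw]
    LT 108: heading 336 -> 84
    FD 2: (8.622,-3.707) -> (8.831,-1.718) [heading=84, draw]
    -- iteration 2/4 --
    FD 20: (8.831,-1.718) -> (10.921,18.172) [heading=84, draw]
    LT 108: heading 84 -> 192
    FD 2: (10.921,18.172) -> (8.965,17.757) [heading=192, draw]
    -- iteration 3/4 --
    FD 20: (8.965,17.757) -> (-10.598,13.598) [heading=192, draw]
    LT 108: heading 192 -> 300
    FD 2: (-10.598,13.598) -> (-9.598,11.866) [heading=300, draw]
    -- iteration 4/4 --
    FD 20: (-9.598,11.866) -> (0.402,-5.454) [heading=300, draw]
    LT 108: heading 300 -> 48
    FD 2: (0.402,-5.454) -> (1.74,-3.968) [heading=48, draw]
  ]
]
FD 7: (1.74,-3.968) -> (6.424,1.234) [heading=48, draw]
FD 8: (6.424,1.234) -> (11.777,7.179) [heading=48, draw]
PU: pen up
RT 72: heading 48 -> 336
RT 15: heading 336 -> 321
Final: pos=(11.777,7.179), heading=321, 21 segment(s) drawn

Answer: 11.777 7.179 321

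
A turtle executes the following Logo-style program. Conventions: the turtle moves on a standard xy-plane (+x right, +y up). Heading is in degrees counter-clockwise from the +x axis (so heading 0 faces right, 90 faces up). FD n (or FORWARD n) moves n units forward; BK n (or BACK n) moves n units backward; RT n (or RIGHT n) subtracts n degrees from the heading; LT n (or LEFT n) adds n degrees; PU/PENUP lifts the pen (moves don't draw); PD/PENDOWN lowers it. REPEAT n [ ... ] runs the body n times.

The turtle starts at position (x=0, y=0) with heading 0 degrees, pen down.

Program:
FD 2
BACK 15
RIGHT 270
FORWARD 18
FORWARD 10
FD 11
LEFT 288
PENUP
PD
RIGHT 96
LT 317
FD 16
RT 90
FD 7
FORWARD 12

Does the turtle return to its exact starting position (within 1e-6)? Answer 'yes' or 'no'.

Executing turtle program step by step:
Start: pos=(0,0), heading=0, pen down
FD 2: (0,0) -> (2,0) [heading=0, draw]
BK 15: (2,0) -> (-13,0) [heading=0, draw]
RT 270: heading 0 -> 90
FD 18: (-13,0) -> (-13,18) [heading=90, draw]
FD 10: (-13,18) -> (-13,28) [heading=90, draw]
FD 11: (-13,28) -> (-13,39) [heading=90, draw]
LT 288: heading 90 -> 18
PU: pen up
PD: pen down
RT 96: heading 18 -> 282
LT 317: heading 282 -> 239
FD 16: (-13,39) -> (-21.241,25.285) [heading=239, draw]
RT 90: heading 239 -> 149
FD 7: (-21.241,25.285) -> (-27.241,28.891) [heading=149, draw]
FD 12: (-27.241,28.891) -> (-37.527,35.071) [heading=149, draw]
Final: pos=(-37.527,35.071), heading=149, 8 segment(s) drawn

Start position: (0, 0)
Final position: (-37.527, 35.071)
Distance = 51.364; >= 1e-6 -> NOT closed

Answer: no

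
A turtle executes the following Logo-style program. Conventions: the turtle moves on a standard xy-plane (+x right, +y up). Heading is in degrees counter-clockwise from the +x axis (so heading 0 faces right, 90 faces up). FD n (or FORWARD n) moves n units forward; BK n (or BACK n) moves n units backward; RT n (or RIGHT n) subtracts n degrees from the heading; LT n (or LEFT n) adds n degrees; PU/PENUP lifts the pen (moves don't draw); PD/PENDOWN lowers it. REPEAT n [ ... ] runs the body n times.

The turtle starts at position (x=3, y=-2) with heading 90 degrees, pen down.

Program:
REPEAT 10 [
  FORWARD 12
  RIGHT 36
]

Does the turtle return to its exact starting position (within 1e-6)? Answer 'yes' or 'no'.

Answer: yes

Derivation:
Executing turtle program step by step:
Start: pos=(3,-2), heading=90, pen down
REPEAT 10 [
  -- iteration 1/10 --
  FD 12: (3,-2) -> (3,10) [heading=90, draw]
  RT 36: heading 90 -> 54
  -- iteration 2/10 --
  FD 12: (3,10) -> (10.053,19.708) [heading=54, draw]
  RT 36: heading 54 -> 18
  -- iteration 3/10 --
  FD 12: (10.053,19.708) -> (21.466,23.416) [heading=18, draw]
  RT 36: heading 18 -> 342
  -- iteration 4/10 --
  FD 12: (21.466,23.416) -> (32.879,19.708) [heading=342, draw]
  RT 36: heading 342 -> 306
  -- iteration 5/10 --
  FD 12: (32.879,19.708) -> (39.932,10) [heading=306, draw]
  RT 36: heading 306 -> 270
  -- iteration 6/10 --
  FD 12: (39.932,10) -> (39.932,-2) [heading=270, draw]
  RT 36: heading 270 -> 234
  -- iteration 7/10 --
  FD 12: (39.932,-2) -> (32.879,-11.708) [heading=234, draw]
  RT 36: heading 234 -> 198
  -- iteration 8/10 --
  FD 12: (32.879,-11.708) -> (21.466,-15.416) [heading=198, draw]
  RT 36: heading 198 -> 162
  -- iteration 9/10 --
  FD 12: (21.466,-15.416) -> (10.053,-11.708) [heading=162, draw]
  RT 36: heading 162 -> 126
  -- iteration 10/10 --
  FD 12: (10.053,-11.708) -> (3,-2) [heading=126, draw]
  RT 36: heading 126 -> 90
]
Final: pos=(3,-2), heading=90, 10 segment(s) drawn

Start position: (3, -2)
Final position: (3, -2)
Distance = 0; < 1e-6 -> CLOSED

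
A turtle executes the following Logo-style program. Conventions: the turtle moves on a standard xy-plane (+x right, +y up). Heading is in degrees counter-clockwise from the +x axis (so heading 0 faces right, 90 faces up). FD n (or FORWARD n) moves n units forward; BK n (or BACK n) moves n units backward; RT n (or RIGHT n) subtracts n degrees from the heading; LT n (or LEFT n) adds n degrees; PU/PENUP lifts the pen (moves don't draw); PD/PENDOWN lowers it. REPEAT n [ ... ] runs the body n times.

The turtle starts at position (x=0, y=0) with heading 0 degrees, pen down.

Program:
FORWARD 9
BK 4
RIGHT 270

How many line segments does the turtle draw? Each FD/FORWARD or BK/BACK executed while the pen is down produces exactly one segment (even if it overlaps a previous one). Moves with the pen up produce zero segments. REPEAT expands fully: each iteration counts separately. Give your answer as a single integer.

Answer: 2

Derivation:
Executing turtle program step by step:
Start: pos=(0,0), heading=0, pen down
FD 9: (0,0) -> (9,0) [heading=0, draw]
BK 4: (9,0) -> (5,0) [heading=0, draw]
RT 270: heading 0 -> 90
Final: pos=(5,0), heading=90, 2 segment(s) drawn
Segments drawn: 2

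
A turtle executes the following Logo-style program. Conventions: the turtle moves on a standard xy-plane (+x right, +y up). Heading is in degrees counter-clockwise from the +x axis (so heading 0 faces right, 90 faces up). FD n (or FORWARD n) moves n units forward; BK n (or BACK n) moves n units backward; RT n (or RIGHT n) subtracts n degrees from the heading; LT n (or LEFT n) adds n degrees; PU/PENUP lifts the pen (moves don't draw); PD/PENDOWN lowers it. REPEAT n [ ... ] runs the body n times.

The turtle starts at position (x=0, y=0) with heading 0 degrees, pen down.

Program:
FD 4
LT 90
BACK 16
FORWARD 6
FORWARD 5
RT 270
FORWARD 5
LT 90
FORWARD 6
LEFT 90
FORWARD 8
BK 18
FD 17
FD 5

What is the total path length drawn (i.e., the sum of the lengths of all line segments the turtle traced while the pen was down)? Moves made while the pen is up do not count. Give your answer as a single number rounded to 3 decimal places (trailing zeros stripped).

Answer: 90

Derivation:
Executing turtle program step by step:
Start: pos=(0,0), heading=0, pen down
FD 4: (0,0) -> (4,0) [heading=0, draw]
LT 90: heading 0 -> 90
BK 16: (4,0) -> (4,-16) [heading=90, draw]
FD 6: (4,-16) -> (4,-10) [heading=90, draw]
FD 5: (4,-10) -> (4,-5) [heading=90, draw]
RT 270: heading 90 -> 180
FD 5: (4,-5) -> (-1,-5) [heading=180, draw]
LT 90: heading 180 -> 270
FD 6: (-1,-5) -> (-1,-11) [heading=270, draw]
LT 90: heading 270 -> 0
FD 8: (-1,-11) -> (7,-11) [heading=0, draw]
BK 18: (7,-11) -> (-11,-11) [heading=0, draw]
FD 17: (-11,-11) -> (6,-11) [heading=0, draw]
FD 5: (6,-11) -> (11,-11) [heading=0, draw]
Final: pos=(11,-11), heading=0, 10 segment(s) drawn

Segment lengths:
  seg 1: (0,0) -> (4,0), length = 4
  seg 2: (4,0) -> (4,-16), length = 16
  seg 3: (4,-16) -> (4,-10), length = 6
  seg 4: (4,-10) -> (4,-5), length = 5
  seg 5: (4,-5) -> (-1,-5), length = 5
  seg 6: (-1,-5) -> (-1,-11), length = 6
  seg 7: (-1,-11) -> (7,-11), length = 8
  seg 8: (7,-11) -> (-11,-11), length = 18
  seg 9: (-11,-11) -> (6,-11), length = 17
  seg 10: (6,-11) -> (11,-11), length = 5
Total = 90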